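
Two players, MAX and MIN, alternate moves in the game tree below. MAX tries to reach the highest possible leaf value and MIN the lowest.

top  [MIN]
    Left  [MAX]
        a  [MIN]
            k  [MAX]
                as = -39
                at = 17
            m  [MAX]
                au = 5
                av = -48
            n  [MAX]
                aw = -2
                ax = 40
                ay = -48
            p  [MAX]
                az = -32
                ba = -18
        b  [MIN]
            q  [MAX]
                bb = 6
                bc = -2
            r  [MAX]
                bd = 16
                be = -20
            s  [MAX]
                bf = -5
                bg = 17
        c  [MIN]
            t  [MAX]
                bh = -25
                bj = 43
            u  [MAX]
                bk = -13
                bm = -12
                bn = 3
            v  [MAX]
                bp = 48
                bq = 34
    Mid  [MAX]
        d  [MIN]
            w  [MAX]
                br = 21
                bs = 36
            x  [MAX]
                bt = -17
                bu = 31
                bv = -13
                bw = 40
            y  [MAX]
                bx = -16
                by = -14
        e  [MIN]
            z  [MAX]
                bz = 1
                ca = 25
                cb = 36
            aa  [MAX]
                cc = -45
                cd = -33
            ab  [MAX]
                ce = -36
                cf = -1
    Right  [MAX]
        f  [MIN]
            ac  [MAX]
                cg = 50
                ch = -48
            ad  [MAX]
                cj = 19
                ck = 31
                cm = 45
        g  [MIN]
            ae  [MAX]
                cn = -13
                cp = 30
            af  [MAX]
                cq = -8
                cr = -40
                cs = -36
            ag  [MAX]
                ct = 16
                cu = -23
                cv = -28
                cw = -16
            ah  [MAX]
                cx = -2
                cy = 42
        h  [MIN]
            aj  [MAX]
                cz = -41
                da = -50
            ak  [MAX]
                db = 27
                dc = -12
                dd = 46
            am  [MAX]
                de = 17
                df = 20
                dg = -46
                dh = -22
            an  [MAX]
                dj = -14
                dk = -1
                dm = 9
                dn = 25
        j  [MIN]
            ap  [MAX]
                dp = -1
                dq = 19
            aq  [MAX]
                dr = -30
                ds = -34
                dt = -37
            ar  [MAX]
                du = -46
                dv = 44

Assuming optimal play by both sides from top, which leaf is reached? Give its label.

k (MAX): max(-39, 17) = 17
m (MAX): max(5, -48) = 5
n (MAX): max(-2, 40, -48) = 40
p (MAX): max(-32, -18) = -18
a (MIN): min(17, 5, 40, -18) = -18
q (MAX): max(6, -2) = 6
r (MAX): max(16, -20) = 16
s (MAX): max(-5, 17) = 17
b (MIN): min(6, 16, 17) = 6
t (MAX): max(-25, 43) = 43
u (MAX): max(-13, -12, 3) = 3
v (MAX): max(48, 34) = 48
c (MIN): min(43, 3, 48) = 3
Left (MAX): max(-18, 6, 3) = 6
w (MAX): max(21, 36) = 36
x (MAX): max(-17, 31, -13, 40) = 40
y (MAX): max(-16, -14) = -14
d (MIN): min(36, 40, -14) = -14
z (MAX): max(1, 25, 36) = 36
aa (MAX): max(-45, -33) = -33
ab (MAX): max(-36, -1) = -1
e (MIN): min(36, -33, -1) = -33
Mid (MAX): max(-14, -33) = -14
ac (MAX): max(50, -48) = 50
ad (MAX): max(19, 31, 45) = 45
f (MIN): min(50, 45) = 45
ae (MAX): max(-13, 30) = 30
af (MAX): max(-8, -40, -36) = -8
ag (MAX): max(16, -23, -28, -16) = 16
ah (MAX): max(-2, 42) = 42
g (MIN): min(30, -8, 16, 42) = -8
aj (MAX): max(-41, -50) = -41
ak (MAX): max(27, -12, 46) = 46
am (MAX): max(17, 20, -46, -22) = 20
an (MAX): max(-14, -1, 9, 25) = 25
h (MIN): min(-41, 46, 20, 25) = -41
ap (MAX): max(-1, 19) = 19
aq (MAX): max(-30, -34, -37) = -30
ar (MAX): max(-46, 44) = 44
j (MIN): min(19, -30, 44) = -30
Right (MAX): max(45, -8, -41, -30) = 45
top (MIN): min(6, -14, 45) = -14
At top, MIN picks Mid (lowest: -14).
At Mid, MAX picks d (highest: -14).
At d, MIN picks y (lowest: -14).
At y, MAX picks by (highest: -14).
Terminal value -14.

by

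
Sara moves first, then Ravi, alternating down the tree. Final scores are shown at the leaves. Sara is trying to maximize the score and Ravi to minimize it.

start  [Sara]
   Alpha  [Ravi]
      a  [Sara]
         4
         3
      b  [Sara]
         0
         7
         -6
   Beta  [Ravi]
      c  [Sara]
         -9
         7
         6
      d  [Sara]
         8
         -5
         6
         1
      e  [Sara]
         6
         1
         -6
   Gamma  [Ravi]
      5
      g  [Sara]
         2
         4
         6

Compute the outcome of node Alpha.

a (Sara): max(4, 3) = 4
b (Sara): max(0, 7, -6) = 7
Alpha (Ravi): min(4, 7) = 4

4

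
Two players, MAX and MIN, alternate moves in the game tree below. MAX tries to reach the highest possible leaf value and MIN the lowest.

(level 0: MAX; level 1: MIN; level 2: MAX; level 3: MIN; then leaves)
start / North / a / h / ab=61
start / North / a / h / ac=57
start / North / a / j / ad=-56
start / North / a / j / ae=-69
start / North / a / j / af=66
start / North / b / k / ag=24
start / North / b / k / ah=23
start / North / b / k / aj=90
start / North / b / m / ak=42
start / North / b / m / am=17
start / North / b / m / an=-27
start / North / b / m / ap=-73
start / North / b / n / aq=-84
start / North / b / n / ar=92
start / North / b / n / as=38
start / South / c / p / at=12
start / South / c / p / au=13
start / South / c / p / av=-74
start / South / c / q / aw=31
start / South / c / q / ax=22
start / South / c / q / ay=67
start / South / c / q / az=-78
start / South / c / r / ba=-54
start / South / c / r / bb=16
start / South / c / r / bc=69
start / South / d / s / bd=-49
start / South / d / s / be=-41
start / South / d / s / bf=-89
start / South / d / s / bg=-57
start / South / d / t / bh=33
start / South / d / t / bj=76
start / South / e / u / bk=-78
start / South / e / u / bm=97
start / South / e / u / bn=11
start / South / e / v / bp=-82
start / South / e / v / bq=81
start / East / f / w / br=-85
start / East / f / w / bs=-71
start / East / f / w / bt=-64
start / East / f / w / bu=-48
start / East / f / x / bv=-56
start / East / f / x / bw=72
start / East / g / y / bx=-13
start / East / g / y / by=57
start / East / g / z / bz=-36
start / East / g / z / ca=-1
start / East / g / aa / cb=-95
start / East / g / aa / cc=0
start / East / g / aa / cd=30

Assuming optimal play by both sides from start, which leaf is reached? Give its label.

ah

h (MIN): min(61, 57) = 57
j (MIN): min(-56, -69, 66) = -69
a (MAX): max(57, -69) = 57
k (MIN): min(24, 23, 90) = 23
m (MIN): min(42, 17, -27, -73) = -73
n (MIN): min(-84, 92, 38) = -84
b (MAX): max(23, -73, -84) = 23
North (MIN): min(57, 23) = 23
p (MIN): min(12, 13, -74) = -74
q (MIN): min(31, 22, 67, -78) = -78
r (MIN): min(-54, 16, 69) = -54
c (MAX): max(-74, -78, -54) = -54
s (MIN): min(-49, -41, -89, -57) = -89
t (MIN): min(33, 76) = 33
d (MAX): max(-89, 33) = 33
u (MIN): min(-78, 97, 11) = -78
v (MIN): min(-82, 81) = -82
e (MAX): max(-78, -82) = -78
South (MIN): min(-54, 33, -78) = -78
w (MIN): min(-85, -71, -64, -48) = -85
x (MIN): min(-56, 72) = -56
f (MAX): max(-85, -56) = -56
y (MIN): min(-13, 57) = -13
z (MIN): min(-36, -1) = -36
aa (MIN): min(-95, 0, 30) = -95
g (MAX): max(-13, -36, -95) = -13
East (MIN): min(-56, -13) = -56
start (MAX): max(23, -78, -56) = 23
At start, MAX picks North (highest: 23).
At North, MIN picks b (lowest: 23).
At b, MAX picks k (highest: 23).
At k, MIN picks ah (lowest: 23).
Terminal value 23.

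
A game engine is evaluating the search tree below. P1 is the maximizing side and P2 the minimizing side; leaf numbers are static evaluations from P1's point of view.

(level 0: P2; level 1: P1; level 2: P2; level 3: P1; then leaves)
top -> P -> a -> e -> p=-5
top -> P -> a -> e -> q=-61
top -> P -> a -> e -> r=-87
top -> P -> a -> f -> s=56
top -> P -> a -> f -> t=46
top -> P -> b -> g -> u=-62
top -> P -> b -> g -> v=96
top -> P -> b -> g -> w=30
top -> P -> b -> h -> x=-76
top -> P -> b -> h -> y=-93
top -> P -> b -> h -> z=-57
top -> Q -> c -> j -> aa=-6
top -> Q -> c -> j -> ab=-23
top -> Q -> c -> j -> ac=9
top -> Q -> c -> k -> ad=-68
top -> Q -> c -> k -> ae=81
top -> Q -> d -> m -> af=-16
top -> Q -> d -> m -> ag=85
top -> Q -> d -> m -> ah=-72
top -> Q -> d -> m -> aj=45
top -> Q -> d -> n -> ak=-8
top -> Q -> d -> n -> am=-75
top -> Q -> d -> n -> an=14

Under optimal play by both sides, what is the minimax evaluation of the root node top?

-5

e (P1): max(-5, -61, -87) = -5
f (P1): max(56, 46) = 56
a (P2): min(-5, 56) = -5
g (P1): max(-62, 96, 30) = 96
h (P1): max(-76, -93, -57) = -57
b (P2): min(96, -57) = -57
P (P1): max(-5, -57) = -5
j (P1): max(-6, -23, 9) = 9
k (P1): max(-68, 81) = 81
c (P2): min(9, 81) = 9
m (P1): max(-16, 85, -72, 45) = 85
n (P1): max(-8, -75, 14) = 14
d (P2): min(85, 14) = 14
Q (P1): max(9, 14) = 14
top (P2): min(-5, 14) = -5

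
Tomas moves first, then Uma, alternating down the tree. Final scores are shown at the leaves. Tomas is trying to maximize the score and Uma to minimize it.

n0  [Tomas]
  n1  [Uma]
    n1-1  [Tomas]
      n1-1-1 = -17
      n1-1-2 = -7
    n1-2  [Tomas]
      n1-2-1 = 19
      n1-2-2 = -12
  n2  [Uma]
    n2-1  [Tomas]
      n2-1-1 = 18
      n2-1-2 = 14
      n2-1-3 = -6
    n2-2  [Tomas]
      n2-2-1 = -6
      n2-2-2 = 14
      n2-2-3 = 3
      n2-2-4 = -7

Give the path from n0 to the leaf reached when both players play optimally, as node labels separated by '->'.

n0 -> n2 -> n2-2 -> n2-2-2

n1-1 (Tomas): max(-17, -7) = -7
n1-2 (Tomas): max(19, -12) = 19
n1 (Uma): min(-7, 19) = -7
n2-1 (Tomas): max(18, 14, -6) = 18
n2-2 (Tomas): max(-6, 14, 3, -7) = 14
n2 (Uma): min(18, 14) = 14
n0 (Tomas): max(-7, 14) = 14
At n0, Tomas picks n2 (highest: 14).
At n2, Uma picks n2-2 (lowest: 14).
At n2-2, Tomas picks n2-2-2 (highest: 14).
Terminal value 14.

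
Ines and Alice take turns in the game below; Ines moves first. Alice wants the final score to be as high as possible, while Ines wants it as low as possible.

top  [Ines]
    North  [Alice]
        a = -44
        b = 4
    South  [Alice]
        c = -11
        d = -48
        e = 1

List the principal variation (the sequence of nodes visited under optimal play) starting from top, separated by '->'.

top -> South -> e

North (Alice): max(-44, 4) = 4
South (Alice): max(-11, -48, 1) = 1
top (Ines): min(4, 1) = 1
At top, Ines picks South (lowest: 1).
At South, Alice picks e (highest: 1).
Terminal value 1.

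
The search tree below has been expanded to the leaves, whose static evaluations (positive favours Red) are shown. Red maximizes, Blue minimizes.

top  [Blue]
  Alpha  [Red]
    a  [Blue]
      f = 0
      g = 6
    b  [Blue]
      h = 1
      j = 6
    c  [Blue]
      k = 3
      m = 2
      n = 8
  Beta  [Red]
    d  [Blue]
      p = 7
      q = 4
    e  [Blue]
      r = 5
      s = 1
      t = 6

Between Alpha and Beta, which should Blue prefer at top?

Alpha

a (Blue): min(0, 6) = 0
b (Blue): min(1, 6) = 1
c (Blue): min(3, 2, 8) = 2
Alpha (Red): max(0, 1, 2) = 2
d (Blue): min(7, 4) = 4
e (Blue): min(5, 1, 6) = 1
Beta (Red): max(4, 1) = 4
Blue prefers the lower value; Alpha=2, Beta=4. Alpha is better since 2 < 4.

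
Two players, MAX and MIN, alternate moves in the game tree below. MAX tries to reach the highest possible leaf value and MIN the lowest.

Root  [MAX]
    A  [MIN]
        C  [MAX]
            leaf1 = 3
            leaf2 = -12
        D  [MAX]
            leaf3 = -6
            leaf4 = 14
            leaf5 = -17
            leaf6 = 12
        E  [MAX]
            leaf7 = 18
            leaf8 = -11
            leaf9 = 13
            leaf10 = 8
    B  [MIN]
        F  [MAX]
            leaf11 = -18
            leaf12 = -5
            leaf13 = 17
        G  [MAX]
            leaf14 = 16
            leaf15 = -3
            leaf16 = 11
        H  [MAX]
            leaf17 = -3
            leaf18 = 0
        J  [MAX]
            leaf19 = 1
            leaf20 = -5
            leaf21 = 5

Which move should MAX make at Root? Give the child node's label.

A

C (MAX): max(3, -12) = 3
D (MAX): max(-6, 14, -17, 12) = 14
E (MAX): max(18, -11, 13, 8) = 18
A (MIN): min(3, 14, 18) = 3
F (MAX): max(-18, -5, 17) = 17
G (MAX): max(16, -3, 11) = 16
H (MAX): max(-3, 0) = 0
J (MAX): max(1, -5, 5) = 5
B (MIN): min(17, 16, 0, 5) = 0
Root (MAX): max(3, 0) = 3
MAX at Root wants the highest of {A=3, B=0}, so chooses A.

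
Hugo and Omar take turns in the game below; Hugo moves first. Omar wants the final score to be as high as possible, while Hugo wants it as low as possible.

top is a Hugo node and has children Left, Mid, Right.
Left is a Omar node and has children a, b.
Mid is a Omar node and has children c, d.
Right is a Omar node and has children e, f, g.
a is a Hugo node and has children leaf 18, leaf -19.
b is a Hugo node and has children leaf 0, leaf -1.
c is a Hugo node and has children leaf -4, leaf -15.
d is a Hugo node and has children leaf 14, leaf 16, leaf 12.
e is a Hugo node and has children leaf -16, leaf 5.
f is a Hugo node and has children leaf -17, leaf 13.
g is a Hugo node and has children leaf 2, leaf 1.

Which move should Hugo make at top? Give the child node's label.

a (Hugo): min(18, -19) = -19
b (Hugo): min(0, -1) = -1
Left (Omar): max(-19, -1) = -1
c (Hugo): min(-4, -15) = -15
d (Hugo): min(14, 16, 12) = 12
Mid (Omar): max(-15, 12) = 12
e (Hugo): min(-16, 5) = -16
f (Hugo): min(-17, 13) = -17
g (Hugo): min(2, 1) = 1
Right (Omar): max(-16, -17, 1) = 1
top (Hugo): min(-1, 12, 1) = -1
Hugo at top wants the lowest of {Left=-1, Mid=12, Right=1}, so chooses Left.

Left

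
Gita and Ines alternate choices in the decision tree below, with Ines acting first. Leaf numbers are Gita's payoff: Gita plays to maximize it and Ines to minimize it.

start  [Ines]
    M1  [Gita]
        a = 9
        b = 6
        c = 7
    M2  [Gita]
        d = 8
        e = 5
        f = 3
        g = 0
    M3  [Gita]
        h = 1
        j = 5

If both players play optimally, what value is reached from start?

M1 (Gita): max(9, 6, 7) = 9
M2 (Gita): max(8, 5, 3, 0) = 8
M3 (Gita): max(1, 5) = 5
start (Ines): min(9, 8, 5) = 5

5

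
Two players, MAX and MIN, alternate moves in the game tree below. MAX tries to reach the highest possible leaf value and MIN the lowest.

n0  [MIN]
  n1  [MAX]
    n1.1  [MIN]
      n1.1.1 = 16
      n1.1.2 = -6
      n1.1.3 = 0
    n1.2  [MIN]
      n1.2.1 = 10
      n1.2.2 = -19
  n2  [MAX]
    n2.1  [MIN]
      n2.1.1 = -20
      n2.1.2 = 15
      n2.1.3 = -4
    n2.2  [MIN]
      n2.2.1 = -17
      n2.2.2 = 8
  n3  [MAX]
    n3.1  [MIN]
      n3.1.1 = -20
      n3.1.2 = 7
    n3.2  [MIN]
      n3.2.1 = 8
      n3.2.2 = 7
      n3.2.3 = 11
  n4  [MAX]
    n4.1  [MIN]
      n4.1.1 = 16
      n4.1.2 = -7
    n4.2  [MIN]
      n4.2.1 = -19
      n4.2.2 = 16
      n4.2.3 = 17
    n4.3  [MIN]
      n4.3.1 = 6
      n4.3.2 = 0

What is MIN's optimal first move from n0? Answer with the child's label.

n1.1 (MIN): min(16, -6, 0) = -6
n1.2 (MIN): min(10, -19) = -19
n1 (MAX): max(-6, -19) = -6
n2.1 (MIN): min(-20, 15, -4) = -20
n2.2 (MIN): min(-17, 8) = -17
n2 (MAX): max(-20, -17) = -17
n3.1 (MIN): min(-20, 7) = -20
n3.2 (MIN): min(8, 7, 11) = 7
n3 (MAX): max(-20, 7) = 7
n4.1 (MIN): min(16, -7) = -7
n4.2 (MIN): min(-19, 16, 17) = -19
n4.3 (MIN): min(6, 0) = 0
n4 (MAX): max(-7, -19, 0) = 0
n0 (MIN): min(-6, -17, 7, 0) = -17
MIN at n0 wants the lowest of {n1=-6, n2=-17, n3=7, n4=0}, so chooses n2.

n2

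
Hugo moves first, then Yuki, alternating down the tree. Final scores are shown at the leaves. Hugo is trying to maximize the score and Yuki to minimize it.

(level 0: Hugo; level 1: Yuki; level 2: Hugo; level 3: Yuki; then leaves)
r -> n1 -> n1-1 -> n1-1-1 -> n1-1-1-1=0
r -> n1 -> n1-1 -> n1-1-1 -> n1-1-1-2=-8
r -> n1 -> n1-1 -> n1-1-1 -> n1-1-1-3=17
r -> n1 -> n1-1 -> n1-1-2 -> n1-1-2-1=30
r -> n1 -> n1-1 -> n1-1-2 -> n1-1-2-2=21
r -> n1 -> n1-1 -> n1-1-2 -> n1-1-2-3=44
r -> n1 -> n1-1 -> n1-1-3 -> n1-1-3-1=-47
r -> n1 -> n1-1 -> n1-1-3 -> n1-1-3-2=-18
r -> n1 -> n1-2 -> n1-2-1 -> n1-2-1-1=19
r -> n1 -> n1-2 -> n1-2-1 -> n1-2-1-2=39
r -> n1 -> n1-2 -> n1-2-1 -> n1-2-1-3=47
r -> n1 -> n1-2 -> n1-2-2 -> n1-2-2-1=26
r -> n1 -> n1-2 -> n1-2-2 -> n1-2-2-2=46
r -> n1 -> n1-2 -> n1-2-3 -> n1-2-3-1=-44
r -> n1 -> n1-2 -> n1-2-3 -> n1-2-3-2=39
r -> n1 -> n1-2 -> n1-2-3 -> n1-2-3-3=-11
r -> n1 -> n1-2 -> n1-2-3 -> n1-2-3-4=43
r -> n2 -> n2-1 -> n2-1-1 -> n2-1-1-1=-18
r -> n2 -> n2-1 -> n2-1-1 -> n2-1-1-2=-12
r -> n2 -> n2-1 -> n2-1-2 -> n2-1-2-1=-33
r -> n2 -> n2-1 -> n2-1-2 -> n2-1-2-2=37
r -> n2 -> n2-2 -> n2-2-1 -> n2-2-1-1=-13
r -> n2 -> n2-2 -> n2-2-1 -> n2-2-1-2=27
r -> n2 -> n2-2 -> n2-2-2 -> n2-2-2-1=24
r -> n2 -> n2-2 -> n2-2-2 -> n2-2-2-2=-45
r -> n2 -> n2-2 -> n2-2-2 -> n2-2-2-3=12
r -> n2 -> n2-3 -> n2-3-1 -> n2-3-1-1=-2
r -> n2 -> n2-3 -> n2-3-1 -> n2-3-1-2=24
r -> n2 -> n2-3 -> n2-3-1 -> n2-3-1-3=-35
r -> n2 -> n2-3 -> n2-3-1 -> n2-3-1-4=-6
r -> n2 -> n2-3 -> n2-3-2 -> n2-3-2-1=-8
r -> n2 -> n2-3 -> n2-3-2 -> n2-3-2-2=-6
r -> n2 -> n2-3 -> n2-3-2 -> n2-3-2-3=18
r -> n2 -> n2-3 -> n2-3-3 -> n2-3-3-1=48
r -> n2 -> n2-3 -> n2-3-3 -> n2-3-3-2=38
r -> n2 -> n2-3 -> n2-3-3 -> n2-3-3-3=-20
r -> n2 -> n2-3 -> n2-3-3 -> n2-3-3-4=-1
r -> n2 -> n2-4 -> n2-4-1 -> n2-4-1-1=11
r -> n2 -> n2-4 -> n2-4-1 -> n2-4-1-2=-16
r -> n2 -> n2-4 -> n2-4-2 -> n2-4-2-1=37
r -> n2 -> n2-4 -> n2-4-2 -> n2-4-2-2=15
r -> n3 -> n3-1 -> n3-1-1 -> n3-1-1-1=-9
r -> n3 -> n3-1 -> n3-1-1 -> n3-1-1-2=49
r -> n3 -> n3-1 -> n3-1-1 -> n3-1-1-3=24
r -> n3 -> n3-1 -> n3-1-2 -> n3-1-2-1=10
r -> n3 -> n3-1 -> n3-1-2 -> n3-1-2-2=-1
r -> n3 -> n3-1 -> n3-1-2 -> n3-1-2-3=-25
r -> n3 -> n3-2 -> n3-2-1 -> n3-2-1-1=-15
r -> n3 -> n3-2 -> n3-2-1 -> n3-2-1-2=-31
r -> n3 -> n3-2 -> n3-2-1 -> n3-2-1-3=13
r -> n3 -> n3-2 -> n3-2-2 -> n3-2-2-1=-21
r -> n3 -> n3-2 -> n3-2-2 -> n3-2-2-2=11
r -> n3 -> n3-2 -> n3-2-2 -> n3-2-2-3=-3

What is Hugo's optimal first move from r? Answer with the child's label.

n1-1-1 (Yuki): min(0, -8, 17) = -8
n1-1-2 (Yuki): min(30, 21, 44) = 21
n1-1-3 (Yuki): min(-47, -18) = -47
n1-1 (Hugo): max(-8, 21, -47) = 21
n1-2-1 (Yuki): min(19, 39, 47) = 19
n1-2-2 (Yuki): min(26, 46) = 26
n1-2-3 (Yuki): min(-44, 39, -11, 43) = -44
n1-2 (Hugo): max(19, 26, -44) = 26
n1 (Yuki): min(21, 26) = 21
n2-1-1 (Yuki): min(-18, -12) = -18
n2-1-2 (Yuki): min(-33, 37) = -33
n2-1 (Hugo): max(-18, -33) = -18
n2-2-1 (Yuki): min(-13, 27) = -13
n2-2-2 (Yuki): min(24, -45, 12) = -45
n2-2 (Hugo): max(-13, -45) = -13
n2-3-1 (Yuki): min(-2, 24, -35, -6) = -35
n2-3-2 (Yuki): min(-8, -6, 18) = -8
n2-3-3 (Yuki): min(48, 38, -20, -1) = -20
n2-3 (Hugo): max(-35, -8, -20) = -8
n2-4-1 (Yuki): min(11, -16) = -16
n2-4-2 (Yuki): min(37, 15) = 15
n2-4 (Hugo): max(-16, 15) = 15
n2 (Yuki): min(-18, -13, -8, 15) = -18
n3-1-1 (Yuki): min(-9, 49, 24) = -9
n3-1-2 (Yuki): min(10, -1, -25) = -25
n3-1 (Hugo): max(-9, -25) = -9
n3-2-1 (Yuki): min(-15, -31, 13) = -31
n3-2-2 (Yuki): min(-21, 11, -3) = -21
n3-2 (Hugo): max(-31, -21) = -21
n3 (Yuki): min(-9, -21) = -21
r (Hugo): max(21, -18, -21) = 21
Hugo at r wants the highest of {n1=21, n2=-18, n3=-21}, so chooses n1.

n1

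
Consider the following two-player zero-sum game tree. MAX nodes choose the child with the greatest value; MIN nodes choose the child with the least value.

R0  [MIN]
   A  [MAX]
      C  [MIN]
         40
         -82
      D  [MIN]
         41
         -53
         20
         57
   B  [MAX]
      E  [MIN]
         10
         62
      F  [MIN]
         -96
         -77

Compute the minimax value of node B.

10

E (MIN): min(10, 62) = 10
F (MIN): min(-96, -77) = -96
B (MAX): max(10, -96) = 10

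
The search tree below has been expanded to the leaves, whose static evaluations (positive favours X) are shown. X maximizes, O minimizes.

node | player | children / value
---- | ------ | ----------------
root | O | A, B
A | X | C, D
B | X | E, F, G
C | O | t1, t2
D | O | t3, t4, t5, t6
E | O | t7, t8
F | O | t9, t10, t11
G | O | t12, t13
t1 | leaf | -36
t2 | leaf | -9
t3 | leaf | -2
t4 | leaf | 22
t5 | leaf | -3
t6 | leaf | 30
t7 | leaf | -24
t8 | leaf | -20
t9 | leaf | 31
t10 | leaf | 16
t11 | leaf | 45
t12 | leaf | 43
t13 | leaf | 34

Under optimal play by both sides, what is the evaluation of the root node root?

C (O): min(-36, -9) = -36
D (O): min(-2, 22, -3, 30) = -3
A (X): max(-36, -3) = -3
E (O): min(-24, -20) = -24
F (O): min(31, 16, 45) = 16
G (O): min(43, 34) = 34
B (X): max(-24, 16, 34) = 34
root (O): min(-3, 34) = -3

-3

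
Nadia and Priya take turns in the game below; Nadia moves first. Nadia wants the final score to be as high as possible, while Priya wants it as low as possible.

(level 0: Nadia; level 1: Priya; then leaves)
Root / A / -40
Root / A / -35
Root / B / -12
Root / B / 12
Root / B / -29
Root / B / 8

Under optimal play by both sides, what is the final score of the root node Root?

A (Priya): min(-40, -35) = -40
B (Priya): min(-12, 12, -29, 8) = -29
Root (Nadia): max(-40, -29) = -29

-29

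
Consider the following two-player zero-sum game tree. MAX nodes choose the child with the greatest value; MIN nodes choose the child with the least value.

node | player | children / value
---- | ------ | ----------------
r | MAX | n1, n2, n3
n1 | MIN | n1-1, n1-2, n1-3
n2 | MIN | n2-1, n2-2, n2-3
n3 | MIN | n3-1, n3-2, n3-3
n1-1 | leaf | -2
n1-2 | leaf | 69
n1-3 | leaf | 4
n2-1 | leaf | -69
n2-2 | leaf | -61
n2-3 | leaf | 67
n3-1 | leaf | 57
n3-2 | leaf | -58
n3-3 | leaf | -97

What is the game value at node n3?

n3 (MIN): min(57, -58, -97) = -97

-97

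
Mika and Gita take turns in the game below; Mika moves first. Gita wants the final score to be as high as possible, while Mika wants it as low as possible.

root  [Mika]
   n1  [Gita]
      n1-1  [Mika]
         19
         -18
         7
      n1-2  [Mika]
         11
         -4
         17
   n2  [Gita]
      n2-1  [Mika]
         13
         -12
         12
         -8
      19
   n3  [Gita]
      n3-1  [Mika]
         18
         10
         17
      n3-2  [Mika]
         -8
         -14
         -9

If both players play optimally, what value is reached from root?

-4

n1-1 (Mika): min(19, -18, 7) = -18
n1-2 (Mika): min(11, -4, 17) = -4
n1 (Gita): max(-18, -4) = -4
n2-1 (Mika): min(13, -12, 12, -8) = -12
n2 (Gita): max(-12, 19) = 19
n3-1 (Mika): min(18, 10, 17) = 10
n3-2 (Mika): min(-8, -14, -9) = -14
n3 (Gita): max(10, -14) = 10
root (Mika): min(-4, 19, 10) = -4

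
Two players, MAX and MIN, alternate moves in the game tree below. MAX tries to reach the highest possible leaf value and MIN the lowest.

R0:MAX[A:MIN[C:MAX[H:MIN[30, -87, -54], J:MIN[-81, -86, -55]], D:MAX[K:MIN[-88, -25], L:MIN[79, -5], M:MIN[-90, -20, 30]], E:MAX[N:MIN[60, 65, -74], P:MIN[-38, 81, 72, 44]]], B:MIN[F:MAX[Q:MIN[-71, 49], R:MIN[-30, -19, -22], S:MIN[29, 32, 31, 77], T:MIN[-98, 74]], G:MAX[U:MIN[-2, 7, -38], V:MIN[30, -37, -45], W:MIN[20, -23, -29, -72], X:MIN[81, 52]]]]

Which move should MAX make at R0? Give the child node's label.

H (MIN): min(30, -87, -54) = -87
J (MIN): min(-81, -86, -55) = -86
C (MAX): max(-87, -86) = -86
K (MIN): min(-88, -25) = -88
L (MIN): min(79, -5) = -5
M (MIN): min(-90, -20, 30) = -90
D (MAX): max(-88, -5, -90) = -5
N (MIN): min(60, 65, -74) = -74
P (MIN): min(-38, 81, 72, 44) = -38
E (MAX): max(-74, -38) = -38
A (MIN): min(-86, -5, -38) = -86
Q (MIN): min(-71, 49) = -71
R (MIN): min(-30, -19, -22) = -30
S (MIN): min(29, 32, 31, 77) = 29
T (MIN): min(-98, 74) = -98
F (MAX): max(-71, -30, 29, -98) = 29
U (MIN): min(-2, 7, -38) = -38
V (MIN): min(30, -37, -45) = -45
W (MIN): min(20, -23, -29, -72) = -72
X (MIN): min(81, 52) = 52
G (MAX): max(-38, -45, -72, 52) = 52
B (MIN): min(29, 52) = 29
R0 (MAX): max(-86, 29) = 29
MAX at R0 wants the highest of {A=-86, B=29}, so chooses B.

B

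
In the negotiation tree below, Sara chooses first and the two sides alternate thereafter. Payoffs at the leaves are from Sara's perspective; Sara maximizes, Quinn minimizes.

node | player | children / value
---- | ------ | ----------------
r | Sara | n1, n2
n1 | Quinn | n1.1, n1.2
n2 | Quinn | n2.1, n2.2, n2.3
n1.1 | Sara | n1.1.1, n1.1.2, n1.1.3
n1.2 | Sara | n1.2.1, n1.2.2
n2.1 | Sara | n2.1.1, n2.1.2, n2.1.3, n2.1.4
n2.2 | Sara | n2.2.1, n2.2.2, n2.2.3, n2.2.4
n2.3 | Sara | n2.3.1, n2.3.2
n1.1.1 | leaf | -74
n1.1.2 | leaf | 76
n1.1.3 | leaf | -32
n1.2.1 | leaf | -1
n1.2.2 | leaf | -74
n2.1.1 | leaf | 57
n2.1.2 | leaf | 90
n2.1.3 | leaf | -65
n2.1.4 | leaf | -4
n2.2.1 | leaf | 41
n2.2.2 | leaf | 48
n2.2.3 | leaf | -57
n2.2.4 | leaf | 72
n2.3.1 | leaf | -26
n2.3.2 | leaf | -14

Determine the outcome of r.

-1

n1.1 (Sara): max(-74, 76, -32) = 76
n1.2 (Sara): max(-1, -74) = -1
n1 (Quinn): min(76, -1) = -1
n2.1 (Sara): max(57, 90, -65, -4) = 90
n2.2 (Sara): max(41, 48, -57, 72) = 72
n2.3 (Sara): max(-26, -14) = -14
n2 (Quinn): min(90, 72, -14) = -14
r (Sara): max(-1, -14) = -1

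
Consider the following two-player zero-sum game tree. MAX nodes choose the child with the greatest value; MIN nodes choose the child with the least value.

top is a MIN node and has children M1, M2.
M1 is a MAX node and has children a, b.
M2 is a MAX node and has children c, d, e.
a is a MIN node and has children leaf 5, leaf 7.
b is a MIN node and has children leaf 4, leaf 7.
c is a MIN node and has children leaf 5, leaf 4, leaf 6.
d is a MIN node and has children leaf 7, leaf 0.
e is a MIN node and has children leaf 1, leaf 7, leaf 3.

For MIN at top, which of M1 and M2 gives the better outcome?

a (MIN): min(5, 7) = 5
b (MIN): min(4, 7) = 4
M1 (MAX): max(5, 4) = 5
c (MIN): min(5, 4, 6) = 4
d (MIN): min(7, 0) = 0
e (MIN): min(1, 7, 3) = 1
M2 (MAX): max(4, 0, 1) = 4
MIN prefers the lower value; M1=5, M2=4. M2 is better since 4 < 5.

M2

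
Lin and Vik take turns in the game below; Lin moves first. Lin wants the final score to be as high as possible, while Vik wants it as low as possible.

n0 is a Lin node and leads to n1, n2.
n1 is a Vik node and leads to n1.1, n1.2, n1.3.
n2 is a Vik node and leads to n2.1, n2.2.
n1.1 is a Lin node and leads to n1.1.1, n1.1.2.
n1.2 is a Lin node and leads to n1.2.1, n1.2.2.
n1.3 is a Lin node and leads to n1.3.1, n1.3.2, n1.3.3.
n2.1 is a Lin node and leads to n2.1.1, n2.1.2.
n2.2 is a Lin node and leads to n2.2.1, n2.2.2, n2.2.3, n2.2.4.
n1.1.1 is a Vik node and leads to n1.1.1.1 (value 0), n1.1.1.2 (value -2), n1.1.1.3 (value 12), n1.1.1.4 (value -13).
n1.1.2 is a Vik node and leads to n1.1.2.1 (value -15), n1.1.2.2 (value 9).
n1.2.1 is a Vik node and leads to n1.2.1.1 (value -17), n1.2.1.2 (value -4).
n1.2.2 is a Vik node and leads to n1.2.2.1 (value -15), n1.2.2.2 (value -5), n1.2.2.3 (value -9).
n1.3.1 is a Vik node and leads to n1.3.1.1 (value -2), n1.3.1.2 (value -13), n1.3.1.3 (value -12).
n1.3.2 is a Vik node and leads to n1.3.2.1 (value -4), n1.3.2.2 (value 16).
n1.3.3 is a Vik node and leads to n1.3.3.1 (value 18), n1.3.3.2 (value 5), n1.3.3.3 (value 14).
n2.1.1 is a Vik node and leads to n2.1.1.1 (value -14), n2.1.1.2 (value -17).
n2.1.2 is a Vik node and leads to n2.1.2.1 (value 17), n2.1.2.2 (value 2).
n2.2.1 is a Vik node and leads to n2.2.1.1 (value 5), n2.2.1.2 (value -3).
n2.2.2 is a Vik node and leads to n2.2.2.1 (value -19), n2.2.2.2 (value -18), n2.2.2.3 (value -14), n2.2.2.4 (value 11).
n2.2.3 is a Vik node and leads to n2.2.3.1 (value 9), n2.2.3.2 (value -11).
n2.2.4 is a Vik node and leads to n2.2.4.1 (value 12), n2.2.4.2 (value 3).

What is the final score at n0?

n1.1.1 (Vik): min(0, -2, 12, -13) = -13
n1.1.2 (Vik): min(-15, 9) = -15
n1.1 (Lin): max(-13, -15) = -13
n1.2.1 (Vik): min(-17, -4) = -17
n1.2.2 (Vik): min(-15, -5, -9) = -15
n1.2 (Lin): max(-17, -15) = -15
n1.3.1 (Vik): min(-2, -13, -12) = -13
n1.3.2 (Vik): min(-4, 16) = -4
n1.3.3 (Vik): min(18, 5, 14) = 5
n1.3 (Lin): max(-13, -4, 5) = 5
n1 (Vik): min(-13, -15, 5) = -15
n2.1.1 (Vik): min(-14, -17) = -17
n2.1.2 (Vik): min(17, 2) = 2
n2.1 (Lin): max(-17, 2) = 2
n2.2.1 (Vik): min(5, -3) = -3
n2.2.2 (Vik): min(-19, -18, -14, 11) = -19
n2.2.3 (Vik): min(9, -11) = -11
n2.2.4 (Vik): min(12, 3) = 3
n2.2 (Lin): max(-3, -19, -11, 3) = 3
n2 (Vik): min(2, 3) = 2
n0 (Lin): max(-15, 2) = 2

2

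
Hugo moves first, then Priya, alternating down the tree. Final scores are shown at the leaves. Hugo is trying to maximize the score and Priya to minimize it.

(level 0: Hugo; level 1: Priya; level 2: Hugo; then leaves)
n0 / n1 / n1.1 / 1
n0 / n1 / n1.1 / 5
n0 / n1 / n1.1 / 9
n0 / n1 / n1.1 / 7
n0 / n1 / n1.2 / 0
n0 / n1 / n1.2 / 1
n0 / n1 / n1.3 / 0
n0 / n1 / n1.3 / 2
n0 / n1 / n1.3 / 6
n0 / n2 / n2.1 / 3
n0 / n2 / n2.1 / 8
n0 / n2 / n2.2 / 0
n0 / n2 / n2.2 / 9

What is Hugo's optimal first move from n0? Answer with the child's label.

n1.1 (Hugo): max(1, 5, 9, 7) = 9
n1.2 (Hugo): max(0, 1) = 1
n1.3 (Hugo): max(0, 2, 6) = 6
n1 (Priya): min(9, 1, 6) = 1
n2.1 (Hugo): max(3, 8) = 8
n2.2 (Hugo): max(0, 9) = 9
n2 (Priya): min(8, 9) = 8
n0 (Hugo): max(1, 8) = 8
Hugo at n0 wants the highest of {n1=1, n2=8}, so chooses n2.

n2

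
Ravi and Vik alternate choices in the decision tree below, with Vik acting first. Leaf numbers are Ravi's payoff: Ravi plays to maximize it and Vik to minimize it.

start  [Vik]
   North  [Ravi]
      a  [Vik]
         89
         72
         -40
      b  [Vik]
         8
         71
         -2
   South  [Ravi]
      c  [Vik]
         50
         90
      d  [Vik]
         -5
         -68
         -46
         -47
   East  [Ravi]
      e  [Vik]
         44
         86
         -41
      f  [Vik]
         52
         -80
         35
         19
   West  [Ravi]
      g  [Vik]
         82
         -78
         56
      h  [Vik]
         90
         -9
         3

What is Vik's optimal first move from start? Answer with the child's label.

East

a (Vik): min(89, 72, -40) = -40
b (Vik): min(8, 71, -2) = -2
North (Ravi): max(-40, -2) = -2
c (Vik): min(50, 90) = 50
d (Vik): min(-5, -68, -46, -47) = -68
South (Ravi): max(50, -68) = 50
e (Vik): min(44, 86, -41) = -41
f (Vik): min(52, -80, 35, 19) = -80
East (Ravi): max(-41, -80) = -41
g (Vik): min(82, -78, 56) = -78
h (Vik): min(90, -9, 3) = -9
West (Ravi): max(-78, -9) = -9
start (Vik): min(-2, 50, -41, -9) = -41
Vik at start wants the lowest of {North=-2, South=50, East=-41, West=-9}, so chooses East.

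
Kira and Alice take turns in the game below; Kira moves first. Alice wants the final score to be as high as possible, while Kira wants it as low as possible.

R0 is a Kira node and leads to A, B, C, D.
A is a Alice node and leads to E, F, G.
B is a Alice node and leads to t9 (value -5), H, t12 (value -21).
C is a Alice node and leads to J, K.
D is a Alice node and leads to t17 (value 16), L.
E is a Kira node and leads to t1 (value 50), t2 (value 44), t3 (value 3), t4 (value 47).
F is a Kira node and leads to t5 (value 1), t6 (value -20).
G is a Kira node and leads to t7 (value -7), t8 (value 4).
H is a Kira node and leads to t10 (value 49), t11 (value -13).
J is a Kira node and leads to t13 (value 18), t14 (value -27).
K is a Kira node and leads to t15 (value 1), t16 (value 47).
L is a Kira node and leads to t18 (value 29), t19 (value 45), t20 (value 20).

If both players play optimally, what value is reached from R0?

-5

E (Kira): min(50, 44, 3, 47) = 3
F (Kira): min(1, -20) = -20
G (Kira): min(-7, 4) = -7
A (Alice): max(3, -20, -7) = 3
H (Kira): min(49, -13) = -13
B (Alice): max(-5, -13, -21) = -5
J (Kira): min(18, -27) = -27
K (Kira): min(1, 47) = 1
C (Alice): max(-27, 1) = 1
L (Kira): min(29, 45, 20) = 20
D (Alice): max(16, 20) = 20
R0 (Kira): min(3, -5, 1, 20) = -5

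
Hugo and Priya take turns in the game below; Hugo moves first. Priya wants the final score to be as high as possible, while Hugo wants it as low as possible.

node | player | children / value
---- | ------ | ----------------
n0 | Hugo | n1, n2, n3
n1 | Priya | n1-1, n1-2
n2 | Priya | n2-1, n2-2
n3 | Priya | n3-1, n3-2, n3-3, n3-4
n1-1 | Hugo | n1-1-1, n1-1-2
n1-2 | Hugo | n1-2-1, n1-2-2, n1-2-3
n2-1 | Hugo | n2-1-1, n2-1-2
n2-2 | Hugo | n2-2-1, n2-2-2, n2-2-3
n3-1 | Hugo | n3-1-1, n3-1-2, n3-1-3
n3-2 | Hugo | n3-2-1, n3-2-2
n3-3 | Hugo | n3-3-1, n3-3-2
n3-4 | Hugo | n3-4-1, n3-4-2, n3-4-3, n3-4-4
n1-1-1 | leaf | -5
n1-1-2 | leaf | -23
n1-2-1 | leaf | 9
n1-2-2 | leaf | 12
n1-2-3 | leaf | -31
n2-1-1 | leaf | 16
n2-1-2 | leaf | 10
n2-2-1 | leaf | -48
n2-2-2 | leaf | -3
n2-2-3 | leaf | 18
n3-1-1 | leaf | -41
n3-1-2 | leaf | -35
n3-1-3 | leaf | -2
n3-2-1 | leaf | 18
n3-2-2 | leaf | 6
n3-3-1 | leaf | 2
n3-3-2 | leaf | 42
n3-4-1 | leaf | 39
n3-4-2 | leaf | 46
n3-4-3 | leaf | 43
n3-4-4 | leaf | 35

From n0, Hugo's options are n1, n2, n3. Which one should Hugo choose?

n1-1 (Hugo): min(-5, -23) = -23
n1-2 (Hugo): min(9, 12, -31) = -31
n1 (Priya): max(-23, -31) = -23
n2-1 (Hugo): min(16, 10) = 10
n2-2 (Hugo): min(-48, -3, 18) = -48
n2 (Priya): max(10, -48) = 10
n3-1 (Hugo): min(-41, -35, -2) = -41
n3-2 (Hugo): min(18, 6) = 6
n3-3 (Hugo): min(2, 42) = 2
n3-4 (Hugo): min(39, 46, 43, 35) = 35
n3 (Priya): max(-41, 6, 2, 35) = 35
n0 (Hugo): min(-23, 10, 35) = -23
Hugo at n0 wants the lowest of {n1=-23, n2=10, n3=35}, so chooses n1.

n1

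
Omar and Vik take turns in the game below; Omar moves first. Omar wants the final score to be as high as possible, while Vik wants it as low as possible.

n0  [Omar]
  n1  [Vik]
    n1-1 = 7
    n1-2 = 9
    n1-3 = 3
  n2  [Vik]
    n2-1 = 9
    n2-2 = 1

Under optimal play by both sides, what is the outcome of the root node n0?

3

n1 (Vik): min(7, 9, 3) = 3
n2 (Vik): min(9, 1) = 1
n0 (Omar): max(3, 1) = 3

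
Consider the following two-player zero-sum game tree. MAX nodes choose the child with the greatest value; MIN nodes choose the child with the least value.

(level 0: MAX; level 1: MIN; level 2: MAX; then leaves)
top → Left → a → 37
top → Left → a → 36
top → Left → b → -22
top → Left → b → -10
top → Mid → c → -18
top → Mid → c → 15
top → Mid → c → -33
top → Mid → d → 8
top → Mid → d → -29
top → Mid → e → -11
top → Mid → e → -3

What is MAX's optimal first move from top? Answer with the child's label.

Mid

a (MAX): max(37, 36) = 37
b (MAX): max(-22, -10) = -10
Left (MIN): min(37, -10) = -10
c (MAX): max(-18, 15, -33) = 15
d (MAX): max(8, -29) = 8
e (MAX): max(-11, -3) = -3
Mid (MIN): min(15, 8, -3) = -3
top (MAX): max(-10, -3) = -3
MAX at top wants the highest of {Left=-10, Mid=-3}, so chooses Mid.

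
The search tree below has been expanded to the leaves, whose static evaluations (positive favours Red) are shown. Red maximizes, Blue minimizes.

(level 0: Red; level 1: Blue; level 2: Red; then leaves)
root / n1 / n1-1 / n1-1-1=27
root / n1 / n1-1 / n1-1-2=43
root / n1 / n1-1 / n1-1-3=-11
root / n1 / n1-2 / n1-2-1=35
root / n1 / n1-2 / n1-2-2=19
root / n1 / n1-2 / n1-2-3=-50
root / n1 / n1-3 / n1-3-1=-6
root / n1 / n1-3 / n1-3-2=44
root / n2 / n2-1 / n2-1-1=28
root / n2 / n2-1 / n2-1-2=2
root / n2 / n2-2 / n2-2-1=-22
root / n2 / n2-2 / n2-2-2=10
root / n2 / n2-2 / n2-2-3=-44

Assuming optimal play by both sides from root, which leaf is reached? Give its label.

n1-1 (Red): max(27, 43, -11) = 43
n1-2 (Red): max(35, 19, -50) = 35
n1-3 (Red): max(-6, 44) = 44
n1 (Blue): min(43, 35, 44) = 35
n2-1 (Red): max(28, 2) = 28
n2-2 (Red): max(-22, 10, -44) = 10
n2 (Blue): min(28, 10) = 10
root (Red): max(35, 10) = 35
At root, Red picks n1 (highest: 35).
At n1, Blue picks n1-2 (lowest: 35).
At n1-2, Red picks n1-2-1 (highest: 35).
Terminal value 35.

n1-2-1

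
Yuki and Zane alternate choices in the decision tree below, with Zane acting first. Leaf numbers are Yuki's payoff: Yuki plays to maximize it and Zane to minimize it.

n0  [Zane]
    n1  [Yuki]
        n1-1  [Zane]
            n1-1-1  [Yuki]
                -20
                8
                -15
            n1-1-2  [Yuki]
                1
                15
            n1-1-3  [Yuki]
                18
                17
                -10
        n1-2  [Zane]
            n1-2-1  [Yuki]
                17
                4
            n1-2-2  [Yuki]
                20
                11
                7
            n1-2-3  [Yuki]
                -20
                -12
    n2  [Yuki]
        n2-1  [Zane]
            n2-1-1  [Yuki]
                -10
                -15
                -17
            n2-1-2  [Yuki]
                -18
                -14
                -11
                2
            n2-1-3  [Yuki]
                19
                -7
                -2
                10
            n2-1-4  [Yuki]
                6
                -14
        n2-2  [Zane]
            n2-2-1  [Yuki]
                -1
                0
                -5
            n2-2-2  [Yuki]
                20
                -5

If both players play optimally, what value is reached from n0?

n1-1-1 (Yuki): max(-20, 8, -15) = 8
n1-1-2 (Yuki): max(1, 15) = 15
n1-1-3 (Yuki): max(18, 17, -10) = 18
n1-1 (Zane): min(8, 15, 18) = 8
n1-2-1 (Yuki): max(17, 4) = 17
n1-2-2 (Yuki): max(20, 11, 7) = 20
n1-2-3 (Yuki): max(-20, -12) = -12
n1-2 (Zane): min(17, 20, -12) = -12
n1 (Yuki): max(8, -12) = 8
n2-1-1 (Yuki): max(-10, -15, -17) = -10
n2-1-2 (Yuki): max(-18, -14, -11, 2) = 2
n2-1-3 (Yuki): max(19, -7, -2, 10) = 19
n2-1-4 (Yuki): max(6, -14) = 6
n2-1 (Zane): min(-10, 2, 19, 6) = -10
n2-2-1 (Yuki): max(-1, 0, -5) = 0
n2-2-2 (Yuki): max(20, -5) = 20
n2-2 (Zane): min(0, 20) = 0
n2 (Yuki): max(-10, 0) = 0
n0 (Zane): min(8, 0) = 0

0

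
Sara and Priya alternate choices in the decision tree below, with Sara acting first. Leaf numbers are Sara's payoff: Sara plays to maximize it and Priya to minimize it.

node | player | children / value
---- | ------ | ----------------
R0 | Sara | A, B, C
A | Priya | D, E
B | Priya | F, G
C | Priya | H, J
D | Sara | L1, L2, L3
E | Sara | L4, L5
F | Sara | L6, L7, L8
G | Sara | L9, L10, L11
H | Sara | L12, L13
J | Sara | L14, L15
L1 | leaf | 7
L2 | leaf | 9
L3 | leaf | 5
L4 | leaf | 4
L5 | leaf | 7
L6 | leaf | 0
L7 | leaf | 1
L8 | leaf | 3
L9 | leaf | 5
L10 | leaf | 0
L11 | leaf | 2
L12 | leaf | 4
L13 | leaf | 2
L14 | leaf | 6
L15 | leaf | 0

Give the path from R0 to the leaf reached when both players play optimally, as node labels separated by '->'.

D (Sara): max(7, 9, 5) = 9
E (Sara): max(4, 7) = 7
A (Priya): min(9, 7) = 7
F (Sara): max(0, 1, 3) = 3
G (Sara): max(5, 0, 2) = 5
B (Priya): min(3, 5) = 3
H (Sara): max(4, 2) = 4
J (Sara): max(6, 0) = 6
C (Priya): min(4, 6) = 4
R0 (Sara): max(7, 3, 4) = 7
At R0, Sara picks A (highest: 7).
At A, Priya picks E (lowest: 7).
At E, Sara picks L5 (highest: 7).
Terminal value 7.

R0 -> A -> E -> L5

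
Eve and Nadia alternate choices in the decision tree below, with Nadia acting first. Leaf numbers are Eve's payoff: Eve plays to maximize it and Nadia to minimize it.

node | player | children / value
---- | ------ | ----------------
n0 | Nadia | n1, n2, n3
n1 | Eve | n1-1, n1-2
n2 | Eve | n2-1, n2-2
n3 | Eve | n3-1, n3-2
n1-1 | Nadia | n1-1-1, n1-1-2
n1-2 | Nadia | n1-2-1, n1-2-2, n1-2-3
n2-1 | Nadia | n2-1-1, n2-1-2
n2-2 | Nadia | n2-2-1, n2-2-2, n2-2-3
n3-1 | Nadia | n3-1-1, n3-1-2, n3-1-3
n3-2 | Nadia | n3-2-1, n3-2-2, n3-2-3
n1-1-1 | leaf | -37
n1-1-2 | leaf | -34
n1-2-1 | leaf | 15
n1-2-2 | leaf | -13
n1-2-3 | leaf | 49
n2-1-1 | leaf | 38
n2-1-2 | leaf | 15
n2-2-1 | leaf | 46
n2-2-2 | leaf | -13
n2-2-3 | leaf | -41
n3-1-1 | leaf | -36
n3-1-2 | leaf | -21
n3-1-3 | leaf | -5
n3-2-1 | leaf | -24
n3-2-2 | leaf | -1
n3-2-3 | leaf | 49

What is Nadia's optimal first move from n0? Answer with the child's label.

n3

n1-1 (Nadia): min(-37, -34) = -37
n1-2 (Nadia): min(15, -13, 49) = -13
n1 (Eve): max(-37, -13) = -13
n2-1 (Nadia): min(38, 15) = 15
n2-2 (Nadia): min(46, -13, -41) = -41
n2 (Eve): max(15, -41) = 15
n3-1 (Nadia): min(-36, -21, -5) = -36
n3-2 (Nadia): min(-24, -1, 49) = -24
n3 (Eve): max(-36, -24) = -24
n0 (Nadia): min(-13, 15, -24) = -24
Nadia at n0 wants the lowest of {n1=-13, n2=15, n3=-24}, so chooses n3.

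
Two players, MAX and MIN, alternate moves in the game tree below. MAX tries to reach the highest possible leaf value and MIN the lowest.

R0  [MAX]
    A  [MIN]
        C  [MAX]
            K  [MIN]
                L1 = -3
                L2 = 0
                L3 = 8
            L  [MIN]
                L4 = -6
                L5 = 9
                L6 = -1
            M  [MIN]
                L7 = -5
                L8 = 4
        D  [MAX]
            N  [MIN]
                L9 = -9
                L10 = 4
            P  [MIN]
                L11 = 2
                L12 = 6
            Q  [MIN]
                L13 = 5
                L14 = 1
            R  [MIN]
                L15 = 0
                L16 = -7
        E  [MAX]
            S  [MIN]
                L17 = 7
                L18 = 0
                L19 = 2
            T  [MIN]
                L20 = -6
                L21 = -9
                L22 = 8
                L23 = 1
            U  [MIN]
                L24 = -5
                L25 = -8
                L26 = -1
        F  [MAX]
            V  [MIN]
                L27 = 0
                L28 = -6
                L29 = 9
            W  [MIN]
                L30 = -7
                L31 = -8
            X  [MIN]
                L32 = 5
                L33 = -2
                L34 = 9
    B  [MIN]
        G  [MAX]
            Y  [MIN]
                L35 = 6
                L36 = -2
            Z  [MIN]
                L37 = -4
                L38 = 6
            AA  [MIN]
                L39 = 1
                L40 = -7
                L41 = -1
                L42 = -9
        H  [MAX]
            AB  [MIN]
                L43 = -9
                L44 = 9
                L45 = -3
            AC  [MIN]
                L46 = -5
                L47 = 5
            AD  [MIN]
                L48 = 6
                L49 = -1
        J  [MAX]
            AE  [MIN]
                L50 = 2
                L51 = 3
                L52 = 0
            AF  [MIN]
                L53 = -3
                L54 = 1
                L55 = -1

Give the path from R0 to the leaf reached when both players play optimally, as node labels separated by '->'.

K (MIN): min(-3, 0, 8) = -3
L (MIN): min(-6, 9, -1) = -6
M (MIN): min(-5, 4) = -5
C (MAX): max(-3, -6, -5) = -3
N (MIN): min(-9, 4) = -9
P (MIN): min(2, 6) = 2
Q (MIN): min(5, 1) = 1
R (MIN): min(0, -7) = -7
D (MAX): max(-9, 2, 1, -7) = 2
S (MIN): min(7, 0, 2) = 0
T (MIN): min(-6, -9, 8, 1) = -9
U (MIN): min(-5, -8, -1) = -8
E (MAX): max(0, -9, -8) = 0
V (MIN): min(0, -6, 9) = -6
W (MIN): min(-7, -8) = -8
X (MIN): min(5, -2, 9) = -2
F (MAX): max(-6, -8, -2) = -2
A (MIN): min(-3, 2, 0, -2) = -3
Y (MIN): min(6, -2) = -2
Z (MIN): min(-4, 6) = -4
AA (MIN): min(1, -7, -1, -9) = -9
G (MAX): max(-2, -4, -9) = -2
AB (MIN): min(-9, 9, -3) = -9
AC (MIN): min(-5, 5) = -5
AD (MIN): min(6, -1) = -1
H (MAX): max(-9, -5, -1) = -1
AE (MIN): min(2, 3, 0) = 0
AF (MIN): min(-3, 1, -1) = -3
J (MAX): max(0, -3) = 0
B (MIN): min(-2, -1, 0) = -2
R0 (MAX): max(-3, -2) = -2
At R0, MAX picks B (highest: -2).
At B, MIN picks G (lowest: -2).
At G, MAX picks Y (highest: -2).
At Y, MIN picks L36 (lowest: -2).
Terminal value -2.

R0 -> B -> G -> Y -> L36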